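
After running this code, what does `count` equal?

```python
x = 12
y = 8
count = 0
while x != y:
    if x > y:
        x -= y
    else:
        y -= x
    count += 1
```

Let's trace through this code step by step.

Initialize: x = 12
Initialize: y = 8
Initialize: count = 0
Entering loop: while x != y:

After execution: count = 2
2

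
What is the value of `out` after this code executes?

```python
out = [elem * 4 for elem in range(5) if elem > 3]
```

Let's trace through this code step by step.

Initialize: out = [elem * 4 for elem in range(5) if elem > 3]

After execution: out = [16]
[16]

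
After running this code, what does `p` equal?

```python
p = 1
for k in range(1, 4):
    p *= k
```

Let's trace through this code step by step.

Initialize: p = 1
Entering loop: for k in range(1, 4):

After execution: p = 6
6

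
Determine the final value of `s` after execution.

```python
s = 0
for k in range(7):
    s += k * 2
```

Let's trace through this code step by step.

Initialize: s = 0
Entering loop: for k in range(7):

After execution: s = 42
42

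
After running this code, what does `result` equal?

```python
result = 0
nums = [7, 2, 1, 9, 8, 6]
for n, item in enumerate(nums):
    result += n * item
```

Let's trace through this code step by step.

Initialize: result = 0
Initialize: nums = [7, 2, 1, 9, 8, 6]
Entering loop: for n, item in enumerate(nums):

After execution: result = 93
93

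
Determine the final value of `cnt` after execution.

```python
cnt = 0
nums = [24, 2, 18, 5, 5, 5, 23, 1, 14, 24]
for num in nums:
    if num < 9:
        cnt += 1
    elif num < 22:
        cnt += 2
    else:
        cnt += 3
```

Let's trace through this code step by step.

Initialize: cnt = 0
Initialize: nums = [24, 2, 18, 5, 5, 5, 23, 1, 14, 24]
Entering loop: for num in nums:

After execution: cnt = 18
18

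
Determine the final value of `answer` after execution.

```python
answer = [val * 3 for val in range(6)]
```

Let's trace through this code step by step.

Initialize: answer = [val * 3 for val in range(6)]

After execution: answer = [0, 3, 6, 9, 12, 15]
[0, 3, 6, 9, 12, 15]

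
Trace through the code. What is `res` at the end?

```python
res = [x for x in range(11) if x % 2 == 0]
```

Let's trace through this code step by step.

Initialize: res = [x for x in range(11) if x % 2 == 0]

After execution: res = [0, 2, 4, 6, 8, 10]
[0, 2, 4, 6, 8, 10]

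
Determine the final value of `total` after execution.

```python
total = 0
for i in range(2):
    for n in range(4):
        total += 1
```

Let's trace through this code step by step.

Initialize: total = 0
Entering loop: for i in range(2):

After execution: total = 8
8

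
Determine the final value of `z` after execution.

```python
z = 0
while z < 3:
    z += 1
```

Let's trace through this code step by step.

Initialize: z = 0
Entering loop: while z < 3:

After execution: z = 3
3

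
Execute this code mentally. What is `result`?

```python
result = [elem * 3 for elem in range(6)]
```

Let's trace through this code step by step.

Initialize: result = [elem * 3 for elem in range(6)]

After execution: result = [0, 3, 6, 9, 12, 15]
[0, 3, 6, 9, 12, 15]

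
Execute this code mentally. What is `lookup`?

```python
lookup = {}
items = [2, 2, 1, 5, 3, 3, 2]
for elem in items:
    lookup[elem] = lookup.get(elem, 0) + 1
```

Let's trace through this code step by step.

Initialize: lookup = {}
Initialize: items = [2, 2, 1, 5, 3, 3, 2]
Entering loop: for elem in items:

After execution: lookup = {2: 3, 1: 1, 5: 1, 3: 2}
{2: 3, 1: 1, 5: 1, 3: 2}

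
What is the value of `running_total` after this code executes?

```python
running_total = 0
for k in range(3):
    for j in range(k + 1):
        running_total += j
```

Let's trace through this code step by step.

Initialize: running_total = 0
Entering loop: for k in range(3):

After execution: running_total = 4
4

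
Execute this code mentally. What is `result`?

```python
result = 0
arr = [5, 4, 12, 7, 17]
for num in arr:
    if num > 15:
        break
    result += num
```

Let's trace through this code step by step.

Initialize: result = 0
Initialize: arr = [5, 4, 12, 7, 17]
Entering loop: for num in arr:

After execution: result = 28
28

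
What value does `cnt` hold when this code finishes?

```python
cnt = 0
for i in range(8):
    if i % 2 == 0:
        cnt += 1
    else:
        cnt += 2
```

Let's trace through this code step by step.

Initialize: cnt = 0
Entering loop: for i in range(8):

After execution: cnt = 12
12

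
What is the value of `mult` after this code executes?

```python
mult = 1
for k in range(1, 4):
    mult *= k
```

Let's trace through this code step by step.

Initialize: mult = 1
Entering loop: for k in range(1, 4):

After execution: mult = 6
6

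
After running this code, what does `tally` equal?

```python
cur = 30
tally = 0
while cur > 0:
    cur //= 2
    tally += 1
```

Let's trace through this code step by step.

Initialize: cur = 30
Initialize: tally = 0
Entering loop: while cur > 0:

After execution: tally = 5
5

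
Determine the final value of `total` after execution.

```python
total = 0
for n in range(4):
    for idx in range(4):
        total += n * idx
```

Let's trace through this code step by step.

Initialize: total = 0
Entering loop: for n in range(4):

After execution: total = 36
36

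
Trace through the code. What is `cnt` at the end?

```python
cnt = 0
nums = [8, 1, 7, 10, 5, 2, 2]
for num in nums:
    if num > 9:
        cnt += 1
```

Let's trace through this code step by step.

Initialize: cnt = 0
Initialize: nums = [8, 1, 7, 10, 5, 2, 2]
Entering loop: for num in nums:

After execution: cnt = 1
1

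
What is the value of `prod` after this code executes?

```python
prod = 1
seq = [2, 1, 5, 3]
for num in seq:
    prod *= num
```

Let's trace through this code step by step.

Initialize: prod = 1
Initialize: seq = [2, 1, 5, 3]
Entering loop: for num in seq:

After execution: prod = 30
30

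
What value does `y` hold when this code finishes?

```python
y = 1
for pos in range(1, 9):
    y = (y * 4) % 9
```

Let's trace through this code step by step.

Initialize: y = 1
Entering loop: for pos in range(1, 9):

After execution: y = 7
7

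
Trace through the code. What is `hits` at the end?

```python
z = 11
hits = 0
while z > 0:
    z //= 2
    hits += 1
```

Let's trace through this code step by step.

Initialize: z = 11
Initialize: hits = 0
Entering loop: while z > 0:

After execution: hits = 4
4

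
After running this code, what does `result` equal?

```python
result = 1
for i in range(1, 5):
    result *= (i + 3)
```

Let's trace through this code step by step.

Initialize: result = 1
Entering loop: for i in range(1, 5):

After execution: result = 840
840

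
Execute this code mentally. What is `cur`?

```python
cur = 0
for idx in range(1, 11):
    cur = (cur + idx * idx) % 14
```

Let's trace through this code step by step.

Initialize: cur = 0
Entering loop: for idx in range(1, 11):

After execution: cur = 7
7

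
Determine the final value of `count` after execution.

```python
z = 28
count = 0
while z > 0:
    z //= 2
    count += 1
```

Let's trace through this code step by step.

Initialize: z = 28
Initialize: count = 0
Entering loop: while z > 0:

After execution: count = 5
5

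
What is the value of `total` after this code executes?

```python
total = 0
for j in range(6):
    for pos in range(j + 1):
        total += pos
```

Let's trace through this code step by step.

Initialize: total = 0
Entering loop: for j in range(6):

After execution: total = 35
35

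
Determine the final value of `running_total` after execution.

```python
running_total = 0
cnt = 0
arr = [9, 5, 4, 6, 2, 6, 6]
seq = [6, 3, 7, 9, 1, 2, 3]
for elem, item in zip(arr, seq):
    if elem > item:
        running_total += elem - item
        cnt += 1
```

Let's trace through this code step by step.

Initialize: running_total = 0
Initialize: cnt = 0
Initialize: arr = [9, 5, 4, 6, 2, 6, 6]
Initialize: seq = [6, 3, 7, 9, 1, 2, 3]
Entering loop: for elem, item in zip(arr, seq):

After execution: running_total = 13
13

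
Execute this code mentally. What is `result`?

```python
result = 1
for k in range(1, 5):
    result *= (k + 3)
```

Let's trace through this code step by step.

Initialize: result = 1
Entering loop: for k in range(1, 5):

After execution: result = 840
840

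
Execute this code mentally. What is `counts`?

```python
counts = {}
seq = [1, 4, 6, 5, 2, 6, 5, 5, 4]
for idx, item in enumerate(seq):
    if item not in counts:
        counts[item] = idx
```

Let's trace through this code step by step.

Initialize: counts = {}
Initialize: seq = [1, 4, 6, 5, 2, 6, 5, 5, 4]
Entering loop: for idx, item in enumerate(seq):

After execution: counts = {1: 0, 4: 1, 6: 2, 5: 3, 2: 4}
{1: 0, 4: 1, 6: 2, 5: 3, 2: 4}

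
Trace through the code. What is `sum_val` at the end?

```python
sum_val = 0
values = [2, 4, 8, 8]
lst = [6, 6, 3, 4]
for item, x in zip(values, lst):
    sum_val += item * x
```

Let's trace through this code step by step.

Initialize: sum_val = 0
Initialize: values = [2, 4, 8, 8]
Initialize: lst = [6, 6, 3, 4]
Entering loop: for item, x in zip(values, lst):

After execution: sum_val = 92
92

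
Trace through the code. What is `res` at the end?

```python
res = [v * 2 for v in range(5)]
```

Let's trace through this code step by step.

Initialize: res = [v * 2 for v in range(5)]

After execution: res = [0, 2, 4, 6, 8]
[0, 2, 4, 6, 8]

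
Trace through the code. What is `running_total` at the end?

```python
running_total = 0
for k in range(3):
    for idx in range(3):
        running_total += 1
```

Let's trace through this code step by step.

Initialize: running_total = 0
Entering loop: for k in range(3):

After execution: running_total = 9
9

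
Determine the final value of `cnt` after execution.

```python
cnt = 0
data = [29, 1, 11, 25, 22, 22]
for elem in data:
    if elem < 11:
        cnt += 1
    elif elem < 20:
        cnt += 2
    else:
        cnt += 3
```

Let's trace through this code step by step.

Initialize: cnt = 0
Initialize: data = [29, 1, 11, 25, 22, 22]
Entering loop: for elem in data:

After execution: cnt = 15
15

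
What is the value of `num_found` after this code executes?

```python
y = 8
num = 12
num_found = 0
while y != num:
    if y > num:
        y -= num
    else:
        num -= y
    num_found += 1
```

Let's trace through this code step by step.

Initialize: y = 8
Initialize: num = 12
Initialize: num_found = 0
Entering loop: while y != num:

After execution: num_found = 2
2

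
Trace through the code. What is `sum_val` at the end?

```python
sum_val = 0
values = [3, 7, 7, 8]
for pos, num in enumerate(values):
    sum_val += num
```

Let's trace through this code step by step.

Initialize: sum_val = 0
Initialize: values = [3, 7, 7, 8]
Entering loop: for pos, num in enumerate(values):

After execution: sum_val = 25
25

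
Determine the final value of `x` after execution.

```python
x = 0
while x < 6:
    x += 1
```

Let's trace through this code step by step.

Initialize: x = 0
Entering loop: while x < 6:

After execution: x = 6
6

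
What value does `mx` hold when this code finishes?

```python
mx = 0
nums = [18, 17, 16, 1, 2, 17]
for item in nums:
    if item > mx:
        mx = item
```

Let's trace through this code step by step.

Initialize: mx = 0
Initialize: nums = [18, 17, 16, 1, 2, 17]
Entering loop: for item in nums:

After execution: mx = 18
18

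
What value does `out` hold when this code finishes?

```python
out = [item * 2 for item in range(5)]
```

Let's trace through this code step by step.

Initialize: out = [item * 2 for item in range(5)]

After execution: out = [0, 2, 4, 6, 8]
[0, 2, 4, 6, 8]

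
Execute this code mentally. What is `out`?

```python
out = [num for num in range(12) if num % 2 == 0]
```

Let's trace through this code step by step.

Initialize: out = [num for num in range(12) if num % 2 == 0]

After execution: out = [0, 2, 4, 6, 8, 10]
[0, 2, 4, 6, 8, 10]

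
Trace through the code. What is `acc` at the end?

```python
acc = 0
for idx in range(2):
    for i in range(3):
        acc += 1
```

Let's trace through this code step by step.

Initialize: acc = 0
Entering loop: for idx in range(2):

After execution: acc = 6
6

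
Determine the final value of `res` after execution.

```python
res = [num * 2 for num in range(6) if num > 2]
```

Let's trace through this code step by step.

Initialize: res = [num * 2 for num in range(6) if num > 2]

After execution: res = [6, 8, 10]
[6, 8, 10]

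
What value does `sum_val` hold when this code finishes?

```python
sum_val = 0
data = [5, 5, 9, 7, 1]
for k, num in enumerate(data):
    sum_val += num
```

Let's trace through this code step by step.

Initialize: sum_val = 0
Initialize: data = [5, 5, 9, 7, 1]
Entering loop: for k, num in enumerate(data):

After execution: sum_val = 27
27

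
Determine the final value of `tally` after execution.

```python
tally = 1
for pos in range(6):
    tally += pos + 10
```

Let's trace through this code step by step.

Initialize: tally = 1
Entering loop: for pos in range(6):

After execution: tally = 76
76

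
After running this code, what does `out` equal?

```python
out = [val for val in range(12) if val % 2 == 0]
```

Let's trace through this code step by step.

Initialize: out = [val for val in range(12) if val % 2 == 0]

After execution: out = [0, 2, 4, 6, 8, 10]
[0, 2, 4, 6, 8, 10]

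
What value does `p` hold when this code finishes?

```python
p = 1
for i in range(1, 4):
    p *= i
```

Let's trace through this code step by step.

Initialize: p = 1
Entering loop: for i in range(1, 4):

After execution: p = 6
6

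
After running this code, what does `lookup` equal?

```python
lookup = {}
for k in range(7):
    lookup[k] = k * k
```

Let's trace through this code step by step.

Initialize: lookup = {}
Entering loop: for k in range(7):

After execution: lookup = {0: 0, 1: 1, 2: 4, 3: 9, 4: 16, 5: 25, 6: 36}
{0: 0, 1: 1, 2: 4, 3: 9, 4: 16, 5: 25, 6: 36}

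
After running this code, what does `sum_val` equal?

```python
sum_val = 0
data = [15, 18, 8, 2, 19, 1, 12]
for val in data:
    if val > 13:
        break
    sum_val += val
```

Let's trace through this code step by step.

Initialize: sum_val = 0
Initialize: data = [15, 18, 8, 2, 19, 1, 12]
Entering loop: for val in data:

After execution: sum_val = 0
0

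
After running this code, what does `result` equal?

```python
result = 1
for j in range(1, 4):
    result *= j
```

Let's trace through this code step by step.

Initialize: result = 1
Entering loop: for j in range(1, 4):

After execution: result = 6
6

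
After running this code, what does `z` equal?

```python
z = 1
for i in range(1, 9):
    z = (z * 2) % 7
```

Let's trace through this code step by step.

Initialize: z = 1
Entering loop: for i in range(1, 9):

After execution: z = 4
4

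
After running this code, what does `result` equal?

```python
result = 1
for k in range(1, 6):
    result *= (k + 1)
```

Let's trace through this code step by step.

Initialize: result = 1
Entering loop: for k in range(1, 6):

After execution: result = 720
720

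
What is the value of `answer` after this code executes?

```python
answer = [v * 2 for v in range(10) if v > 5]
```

Let's trace through this code step by step.

Initialize: answer = [v * 2 for v in range(10) if v > 5]

After execution: answer = [12, 14, 16, 18]
[12, 14, 16, 18]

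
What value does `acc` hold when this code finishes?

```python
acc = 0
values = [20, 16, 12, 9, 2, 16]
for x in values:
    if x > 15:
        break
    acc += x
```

Let's trace through this code step by step.

Initialize: acc = 0
Initialize: values = [20, 16, 12, 9, 2, 16]
Entering loop: for x in values:

After execution: acc = 0
0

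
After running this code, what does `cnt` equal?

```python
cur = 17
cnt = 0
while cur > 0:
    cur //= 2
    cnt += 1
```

Let's trace through this code step by step.

Initialize: cur = 17
Initialize: cnt = 0
Entering loop: while cur > 0:

After execution: cnt = 5
5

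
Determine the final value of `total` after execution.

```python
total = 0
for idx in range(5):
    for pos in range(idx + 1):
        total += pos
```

Let's trace through this code step by step.

Initialize: total = 0
Entering loop: for idx in range(5):

After execution: total = 20
20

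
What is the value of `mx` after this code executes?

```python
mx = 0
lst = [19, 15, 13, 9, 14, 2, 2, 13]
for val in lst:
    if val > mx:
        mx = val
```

Let's trace through this code step by step.

Initialize: mx = 0
Initialize: lst = [19, 15, 13, 9, 14, 2, 2, 13]
Entering loop: for val in lst:

After execution: mx = 19
19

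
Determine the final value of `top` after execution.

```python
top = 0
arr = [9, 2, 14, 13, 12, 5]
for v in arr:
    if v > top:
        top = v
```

Let's trace through this code step by step.

Initialize: top = 0
Initialize: arr = [9, 2, 14, 13, 12, 5]
Entering loop: for v in arr:

After execution: top = 14
14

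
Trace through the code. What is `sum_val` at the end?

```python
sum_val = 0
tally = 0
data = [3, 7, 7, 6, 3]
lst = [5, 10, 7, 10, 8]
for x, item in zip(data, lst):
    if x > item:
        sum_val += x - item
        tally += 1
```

Let's trace through this code step by step.

Initialize: sum_val = 0
Initialize: tally = 0
Initialize: data = [3, 7, 7, 6, 3]
Initialize: lst = [5, 10, 7, 10, 8]
Entering loop: for x, item in zip(data, lst):

After execution: sum_val = 0
0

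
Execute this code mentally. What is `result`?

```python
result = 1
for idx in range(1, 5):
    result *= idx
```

Let's trace through this code step by step.

Initialize: result = 1
Entering loop: for idx in range(1, 5):

After execution: result = 24
24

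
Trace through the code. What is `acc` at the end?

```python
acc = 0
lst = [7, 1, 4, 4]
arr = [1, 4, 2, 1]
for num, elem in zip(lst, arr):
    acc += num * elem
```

Let's trace through this code step by step.

Initialize: acc = 0
Initialize: lst = [7, 1, 4, 4]
Initialize: arr = [1, 4, 2, 1]
Entering loop: for num, elem in zip(lst, arr):

After execution: acc = 23
23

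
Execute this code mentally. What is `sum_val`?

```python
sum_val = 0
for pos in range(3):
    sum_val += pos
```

Let's trace through this code step by step.

Initialize: sum_val = 0
Entering loop: for pos in range(3):

After execution: sum_val = 3
3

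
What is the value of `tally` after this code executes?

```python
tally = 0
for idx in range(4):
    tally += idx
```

Let's trace through this code step by step.

Initialize: tally = 0
Entering loop: for idx in range(4):

After execution: tally = 6
6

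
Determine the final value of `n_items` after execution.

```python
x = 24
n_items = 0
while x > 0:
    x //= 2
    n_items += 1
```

Let's trace through this code step by step.

Initialize: x = 24
Initialize: n_items = 0
Entering loop: while x > 0:

After execution: n_items = 5
5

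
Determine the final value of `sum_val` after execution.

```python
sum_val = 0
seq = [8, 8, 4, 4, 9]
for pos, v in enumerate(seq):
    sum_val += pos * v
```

Let's trace through this code step by step.

Initialize: sum_val = 0
Initialize: seq = [8, 8, 4, 4, 9]
Entering loop: for pos, v in enumerate(seq):

After execution: sum_val = 64
64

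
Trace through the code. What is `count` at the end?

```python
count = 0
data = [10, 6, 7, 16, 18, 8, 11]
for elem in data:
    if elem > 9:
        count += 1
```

Let's trace through this code step by step.

Initialize: count = 0
Initialize: data = [10, 6, 7, 16, 18, 8, 11]
Entering loop: for elem in data:

After execution: count = 4
4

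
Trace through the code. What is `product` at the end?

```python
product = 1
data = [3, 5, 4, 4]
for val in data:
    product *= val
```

Let's trace through this code step by step.

Initialize: product = 1
Initialize: data = [3, 5, 4, 4]
Entering loop: for val in data:

After execution: product = 240
240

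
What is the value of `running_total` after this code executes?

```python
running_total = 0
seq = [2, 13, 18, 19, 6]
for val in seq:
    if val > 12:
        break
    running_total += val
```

Let's trace through this code step by step.

Initialize: running_total = 0
Initialize: seq = [2, 13, 18, 19, 6]
Entering loop: for val in seq:

After execution: running_total = 2
2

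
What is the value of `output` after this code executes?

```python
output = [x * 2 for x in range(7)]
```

Let's trace through this code step by step.

Initialize: output = [x * 2 for x in range(7)]

After execution: output = [0, 2, 4, 6, 8, 10, 12]
[0, 2, 4, 6, 8, 10, 12]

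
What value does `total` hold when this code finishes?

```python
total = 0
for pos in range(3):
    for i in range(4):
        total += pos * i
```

Let's trace through this code step by step.

Initialize: total = 0
Entering loop: for pos in range(3):

After execution: total = 18
18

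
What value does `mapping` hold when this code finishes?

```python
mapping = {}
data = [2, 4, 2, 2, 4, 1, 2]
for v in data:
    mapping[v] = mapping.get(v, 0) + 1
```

Let's trace through this code step by step.

Initialize: mapping = {}
Initialize: data = [2, 4, 2, 2, 4, 1, 2]
Entering loop: for v in data:

After execution: mapping = {2: 4, 4: 2, 1: 1}
{2: 4, 4: 2, 1: 1}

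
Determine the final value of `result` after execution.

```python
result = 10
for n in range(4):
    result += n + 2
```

Let's trace through this code step by step.

Initialize: result = 10
Entering loop: for n in range(4):

After execution: result = 24
24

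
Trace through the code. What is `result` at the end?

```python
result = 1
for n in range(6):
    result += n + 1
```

Let's trace through this code step by step.

Initialize: result = 1
Entering loop: for n in range(6):

After execution: result = 22
22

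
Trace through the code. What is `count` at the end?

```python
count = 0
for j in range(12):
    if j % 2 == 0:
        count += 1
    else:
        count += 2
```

Let's trace through this code step by step.

Initialize: count = 0
Entering loop: for j in range(12):

After execution: count = 18
18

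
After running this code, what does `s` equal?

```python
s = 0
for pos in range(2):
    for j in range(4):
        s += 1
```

Let's trace through this code step by step.

Initialize: s = 0
Entering loop: for pos in range(2):

After execution: s = 8
8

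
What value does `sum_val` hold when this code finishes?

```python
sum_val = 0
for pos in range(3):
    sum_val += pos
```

Let's trace through this code step by step.

Initialize: sum_val = 0
Entering loop: for pos in range(3):

After execution: sum_val = 3
3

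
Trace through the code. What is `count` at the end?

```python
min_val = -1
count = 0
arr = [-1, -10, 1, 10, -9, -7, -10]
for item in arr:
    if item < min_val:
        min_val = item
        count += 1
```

Let's trace through this code step by step.

Initialize: min_val = -1
Initialize: count = 0
Initialize: arr = [-1, -10, 1, 10, -9, -7, -10]
Entering loop: for item in arr:

After execution: count = 1
1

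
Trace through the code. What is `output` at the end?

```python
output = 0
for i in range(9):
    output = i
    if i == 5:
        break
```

Let's trace through this code step by step.

Initialize: output = 0
Entering loop: for i in range(9):

After execution: output = 5
5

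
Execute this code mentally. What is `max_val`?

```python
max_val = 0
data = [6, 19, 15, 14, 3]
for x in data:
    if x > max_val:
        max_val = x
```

Let's trace through this code step by step.

Initialize: max_val = 0
Initialize: data = [6, 19, 15, 14, 3]
Entering loop: for x in data:

After execution: max_val = 19
19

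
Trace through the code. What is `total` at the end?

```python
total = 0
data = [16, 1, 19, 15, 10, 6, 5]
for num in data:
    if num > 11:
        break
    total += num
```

Let's trace through this code step by step.

Initialize: total = 0
Initialize: data = [16, 1, 19, 15, 10, 6, 5]
Entering loop: for num in data:

After execution: total = 0
0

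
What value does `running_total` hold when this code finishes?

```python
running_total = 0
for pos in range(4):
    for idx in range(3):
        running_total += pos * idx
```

Let's trace through this code step by step.

Initialize: running_total = 0
Entering loop: for pos in range(4):

After execution: running_total = 18
18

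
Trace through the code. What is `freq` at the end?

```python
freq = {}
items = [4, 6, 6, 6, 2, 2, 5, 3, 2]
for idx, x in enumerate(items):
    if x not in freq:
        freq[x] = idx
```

Let's trace through this code step by step.

Initialize: freq = {}
Initialize: items = [4, 6, 6, 6, 2, 2, 5, 3, 2]
Entering loop: for idx, x in enumerate(items):

After execution: freq = {4: 0, 6: 1, 2: 4, 5: 6, 3: 7}
{4: 0, 6: 1, 2: 4, 5: 6, 3: 7}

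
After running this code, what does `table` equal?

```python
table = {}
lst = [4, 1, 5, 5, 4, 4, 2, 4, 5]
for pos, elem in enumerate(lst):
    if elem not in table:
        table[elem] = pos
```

Let's trace through this code step by step.

Initialize: table = {}
Initialize: lst = [4, 1, 5, 5, 4, 4, 2, 4, 5]
Entering loop: for pos, elem in enumerate(lst):

After execution: table = {4: 0, 1: 1, 5: 2, 2: 6}
{4: 0, 1: 1, 5: 2, 2: 6}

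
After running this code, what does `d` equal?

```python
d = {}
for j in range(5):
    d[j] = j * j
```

Let's trace through this code step by step.

Initialize: d = {}
Entering loop: for j in range(5):

After execution: d = {0: 0, 1: 1, 2: 4, 3: 9, 4: 16}
{0: 0, 1: 1, 2: 4, 3: 9, 4: 16}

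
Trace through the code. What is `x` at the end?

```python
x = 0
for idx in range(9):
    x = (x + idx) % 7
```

Let's trace through this code step by step.

Initialize: x = 0
Entering loop: for idx in range(9):

After execution: x = 1
1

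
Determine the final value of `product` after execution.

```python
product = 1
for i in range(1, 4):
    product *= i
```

Let's trace through this code step by step.

Initialize: product = 1
Entering loop: for i in range(1, 4):

After execution: product = 6
6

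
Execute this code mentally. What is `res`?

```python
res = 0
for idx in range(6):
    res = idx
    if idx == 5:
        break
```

Let's trace through this code step by step.

Initialize: res = 0
Entering loop: for idx in range(6):

After execution: res = 5
5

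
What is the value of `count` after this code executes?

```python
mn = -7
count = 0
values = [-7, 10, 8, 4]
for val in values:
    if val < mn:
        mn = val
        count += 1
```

Let's trace through this code step by step.

Initialize: mn = -7
Initialize: count = 0
Initialize: values = [-7, 10, 8, 4]
Entering loop: for val in values:

After execution: count = 0
0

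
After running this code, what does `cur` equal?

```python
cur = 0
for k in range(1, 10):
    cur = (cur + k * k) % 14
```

Let's trace through this code step by step.

Initialize: cur = 0
Entering loop: for k in range(1, 10):

After execution: cur = 5
5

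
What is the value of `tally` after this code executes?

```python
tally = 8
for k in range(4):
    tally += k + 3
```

Let's trace through this code step by step.

Initialize: tally = 8
Entering loop: for k in range(4):

After execution: tally = 26
26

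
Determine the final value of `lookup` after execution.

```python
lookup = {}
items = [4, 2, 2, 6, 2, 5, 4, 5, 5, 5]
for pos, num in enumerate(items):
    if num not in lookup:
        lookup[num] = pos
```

Let's trace through this code step by step.

Initialize: lookup = {}
Initialize: items = [4, 2, 2, 6, 2, 5, 4, 5, 5, 5]
Entering loop: for pos, num in enumerate(items):

After execution: lookup = {4: 0, 2: 1, 6: 3, 5: 5}
{4: 0, 2: 1, 6: 3, 5: 5}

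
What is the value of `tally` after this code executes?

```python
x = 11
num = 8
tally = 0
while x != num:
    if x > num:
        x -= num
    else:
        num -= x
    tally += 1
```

Let's trace through this code step by step.

Initialize: x = 11
Initialize: num = 8
Initialize: tally = 0
Entering loop: while x != num:

After execution: tally = 5
5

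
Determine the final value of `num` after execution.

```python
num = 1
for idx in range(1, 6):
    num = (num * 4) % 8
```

Let's trace through this code step by step.

Initialize: num = 1
Entering loop: for idx in range(1, 6):

After execution: num = 0
0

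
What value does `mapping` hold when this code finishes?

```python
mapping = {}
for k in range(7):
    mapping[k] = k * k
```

Let's trace through this code step by step.

Initialize: mapping = {}
Entering loop: for k in range(7):

After execution: mapping = {0: 0, 1: 1, 2: 4, 3: 9, 4: 16, 5: 25, 6: 36}
{0: 0, 1: 1, 2: 4, 3: 9, 4: 16, 5: 25, 6: 36}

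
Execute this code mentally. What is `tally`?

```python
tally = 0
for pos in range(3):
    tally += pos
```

Let's trace through this code step by step.

Initialize: tally = 0
Entering loop: for pos in range(3):

After execution: tally = 3
3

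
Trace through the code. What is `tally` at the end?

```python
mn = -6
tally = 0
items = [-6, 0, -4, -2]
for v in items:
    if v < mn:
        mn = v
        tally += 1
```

Let's trace through this code step by step.

Initialize: mn = -6
Initialize: tally = 0
Initialize: items = [-6, 0, -4, -2]
Entering loop: for v in items:

After execution: tally = 0
0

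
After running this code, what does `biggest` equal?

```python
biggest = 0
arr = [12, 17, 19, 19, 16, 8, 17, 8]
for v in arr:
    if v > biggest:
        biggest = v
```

Let's trace through this code step by step.

Initialize: biggest = 0
Initialize: arr = [12, 17, 19, 19, 16, 8, 17, 8]
Entering loop: for v in arr:

After execution: biggest = 19
19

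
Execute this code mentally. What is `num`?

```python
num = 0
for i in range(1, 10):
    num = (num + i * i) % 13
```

Let's trace through this code step by step.

Initialize: num = 0
Entering loop: for i in range(1, 10):

After execution: num = 12
12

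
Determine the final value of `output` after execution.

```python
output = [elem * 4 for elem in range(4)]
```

Let's trace through this code step by step.

Initialize: output = [elem * 4 for elem in range(4)]

After execution: output = [0, 4, 8, 12]
[0, 4, 8, 12]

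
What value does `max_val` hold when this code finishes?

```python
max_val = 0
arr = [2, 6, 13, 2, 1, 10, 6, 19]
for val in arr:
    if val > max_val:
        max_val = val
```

Let's trace through this code step by step.

Initialize: max_val = 0
Initialize: arr = [2, 6, 13, 2, 1, 10, 6, 19]
Entering loop: for val in arr:

After execution: max_val = 19
19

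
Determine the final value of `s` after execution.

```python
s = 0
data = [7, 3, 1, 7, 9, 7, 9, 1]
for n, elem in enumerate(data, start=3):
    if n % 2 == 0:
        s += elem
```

Let's trace through this code step by step.

Initialize: s = 0
Initialize: data = [7, 3, 1, 7, 9, 7, 9, 1]
Entering loop: for n, elem in enumerate(data, start=3):

After execution: s = 18
18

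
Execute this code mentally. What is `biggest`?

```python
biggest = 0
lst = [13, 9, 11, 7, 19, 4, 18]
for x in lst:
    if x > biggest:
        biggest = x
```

Let's trace through this code step by step.

Initialize: biggest = 0
Initialize: lst = [13, 9, 11, 7, 19, 4, 18]
Entering loop: for x in lst:

After execution: biggest = 19
19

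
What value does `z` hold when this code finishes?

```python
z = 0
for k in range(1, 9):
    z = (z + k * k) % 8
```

Let's trace through this code step by step.

Initialize: z = 0
Entering loop: for k in range(1, 9):

After execution: z = 4
4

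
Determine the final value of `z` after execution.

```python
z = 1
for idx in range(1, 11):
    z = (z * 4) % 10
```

Let's trace through this code step by step.

Initialize: z = 1
Entering loop: for idx in range(1, 11):

After execution: z = 6
6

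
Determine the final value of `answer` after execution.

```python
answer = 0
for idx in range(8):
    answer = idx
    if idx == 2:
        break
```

Let's trace through this code step by step.

Initialize: answer = 0
Entering loop: for idx in range(8):

After execution: answer = 2
2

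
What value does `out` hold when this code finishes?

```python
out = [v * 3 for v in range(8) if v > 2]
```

Let's trace through this code step by step.

Initialize: out = [v * 3 for v in range(8) if v > 2]

After execution: out = [9, 12, 15, 18, 21]
[9, 12, 15, 18, 21]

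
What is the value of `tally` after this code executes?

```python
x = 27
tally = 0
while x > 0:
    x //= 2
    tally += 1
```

Let's trace through this code step by step.

Initialize: x = 27
Initialize: tally = 0
Entering loop: while x > 0:

After execution: tally = 5
5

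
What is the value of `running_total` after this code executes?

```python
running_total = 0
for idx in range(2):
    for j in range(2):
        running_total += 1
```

Let's trace through this code step by step.

Initialize: running_total = 0
Entering loop: for idx in range(2):

After execution: running_total = 4
4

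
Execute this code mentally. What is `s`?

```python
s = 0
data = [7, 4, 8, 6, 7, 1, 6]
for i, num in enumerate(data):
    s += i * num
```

Let's trace through this code step by step.

Initialize: s = 0
Initialize: data = [7, 4, 8, 6, 7, 1, 6]
Entering loop: for i, num in enumerate(data):

After execution: s = 107
107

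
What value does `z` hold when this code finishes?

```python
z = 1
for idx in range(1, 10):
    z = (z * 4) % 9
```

Let's trace through this code step by step.

Initialize: z = 1
Entering loop: for idx in range(1, 10):

After execution: z = 1
1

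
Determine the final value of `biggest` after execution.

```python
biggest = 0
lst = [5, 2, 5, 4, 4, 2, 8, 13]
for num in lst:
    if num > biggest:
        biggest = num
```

Let's trace through this code step by step.

Initialize: biggest = 0
Initialize: lst = [5, 2, 5, 4, 4, 2, 8, 13]
Entering loop: for num in lst:

After execution: biggest = 13
13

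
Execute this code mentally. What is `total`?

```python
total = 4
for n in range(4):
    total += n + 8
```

Let's trace through this code step by step.

Initialize: total = 4
Entering loop: for n in range(4):

After execution: total = 42
42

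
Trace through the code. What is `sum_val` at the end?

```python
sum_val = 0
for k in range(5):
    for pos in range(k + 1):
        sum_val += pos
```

Let's trace through this code step by step.

Initialize: sum_val = 0
Entering loop: for k in range(5):

After execution: sum_val = 20
20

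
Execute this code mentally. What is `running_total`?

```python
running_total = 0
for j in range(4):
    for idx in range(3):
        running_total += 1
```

Let's trace through this code step by step.

Initialize: running_total = 0
Entering loop: for j in range(4):

After execution: running_total = 12
12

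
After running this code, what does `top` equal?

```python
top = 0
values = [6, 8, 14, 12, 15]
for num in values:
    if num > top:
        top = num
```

Let's trace through this code step by step.

Initialize: top = 0
Initialize: values = [6, 8, 14, 12, 15]
Entering loop: for num in values:

After execution: top = 15
15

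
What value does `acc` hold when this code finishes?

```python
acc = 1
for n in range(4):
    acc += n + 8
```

Let's trace through this code step by step.

Initialize: acc = 1
Entering loop: for n in range(4):

After execution: acc = 39
39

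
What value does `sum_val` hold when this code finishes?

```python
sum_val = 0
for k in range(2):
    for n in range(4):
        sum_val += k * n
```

Let's trace through this code step by step.

Initialize: sum_val = 0
Entering loop: for k in range(2):

After execution: sum_val = 6
6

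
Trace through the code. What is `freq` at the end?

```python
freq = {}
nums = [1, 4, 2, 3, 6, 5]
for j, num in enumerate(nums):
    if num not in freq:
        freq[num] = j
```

Let's trace through this code step by step.

Initialize: freq = {}
Initialize: nums = [1, 4, 2, 3, 6, 5]
Entering loop: for j, num in enumerate(nums):

After execution: freq = {1: 0, 4: 1, 2: 2, 3: 3, 6: 4, 5: 5}
{1: 0, 4: 1, 2: 2, 3: 3, 6: 4, 5: 5}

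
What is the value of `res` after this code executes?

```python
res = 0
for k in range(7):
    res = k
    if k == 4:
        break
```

Let's trace through this code step by step.

Initialize: res = 0
Entering loop: for k in range(7):

After execution: res = 4
4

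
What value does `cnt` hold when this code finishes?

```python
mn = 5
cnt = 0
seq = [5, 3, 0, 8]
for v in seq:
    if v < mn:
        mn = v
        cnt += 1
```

Let's trace through this code step by step.

Initialize: mn = 5
Initialize: cnt = 0
Initialize: seq = [5, 3, 0, 8]
Entering loop: for v in seq:

After execution: cnt = 2
2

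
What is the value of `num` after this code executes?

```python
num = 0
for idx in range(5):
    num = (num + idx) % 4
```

Let's trace through this code step by step.

Initialize: num = 0
Entering loop: for idx in range(5):

After execution: num = 2
2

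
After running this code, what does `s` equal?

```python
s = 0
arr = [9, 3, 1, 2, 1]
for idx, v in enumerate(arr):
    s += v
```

Let's trace through this code step by step.

Initialize: s = 0
Initialize: arr = [9, 3, 1, 2, 1]
Entering loop: for idx, v in enumerate(arr):

After execution: s = 16
16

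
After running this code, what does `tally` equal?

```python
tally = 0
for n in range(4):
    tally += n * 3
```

Let's trace through this code step by step.

Initialize: tally = 0
Entering loop: for n in range(4):

After execution: tally = 18
18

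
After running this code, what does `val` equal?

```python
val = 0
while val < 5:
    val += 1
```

Let's trace through this code step by step.

Initialize: val = 0
Entering loop: while val < 5:

After execution: val = 5
5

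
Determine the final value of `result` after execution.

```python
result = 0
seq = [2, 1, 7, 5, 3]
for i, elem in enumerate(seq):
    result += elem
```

Let's trace through this code step by step.

Initialize: result = 0
Initialize: seq = [2, 1, 7, 5, 3]
Entering loop: for i, elem in enumerate(seq):

After execution: result = 18
18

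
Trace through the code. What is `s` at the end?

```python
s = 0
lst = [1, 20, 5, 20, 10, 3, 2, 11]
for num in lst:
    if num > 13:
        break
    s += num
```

Let's trace through this code step by step.

Initialize: s = 0
Initialize: lst = [1, 20, 5, 20, 10, 3, 2, 11]
Entering loop: for num in lst:

After execution: s = 1
1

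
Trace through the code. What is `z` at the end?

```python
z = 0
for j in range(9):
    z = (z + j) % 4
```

Let's trace through this code step by step.

Initialize: z = 0
Entering loop: for j in range(9):

After execution: z = 0
0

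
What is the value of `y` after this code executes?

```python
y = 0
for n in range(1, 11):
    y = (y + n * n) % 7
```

Let's trace through this code step by step.

Initialize: y = 0
Entering loop: for n in range(1, 11):

After execution: y = 0
0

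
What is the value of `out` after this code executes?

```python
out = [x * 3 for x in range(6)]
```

Let's trace through this code step by step.

Initialize: out = [x * 3 for x in range(6)]

After execution: out = [0, 3, 6, 9, 12, 15]
[0, 3, 6, 9, 12, 15]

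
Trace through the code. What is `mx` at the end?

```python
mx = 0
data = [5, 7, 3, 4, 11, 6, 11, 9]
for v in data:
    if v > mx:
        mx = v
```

Let's trace through this code step by step.

Initialize: mx = 0
Initialize: data = [5, 7, 3, 4, 11, 6, 11, 9]
Entering loop: for v in data:

After execution: mx = 11
11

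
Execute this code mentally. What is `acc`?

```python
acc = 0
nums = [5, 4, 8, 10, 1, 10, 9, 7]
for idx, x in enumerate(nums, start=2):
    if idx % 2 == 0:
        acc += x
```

Let's trace through this code step by step.

Initialize: acc = 0
Initialize: nums = [5, 4, 8, 10, 1, 10, 9, 7]
Entering loop: for idx, x in enumerate(nums, start=2):

After execution: acc = 23
23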